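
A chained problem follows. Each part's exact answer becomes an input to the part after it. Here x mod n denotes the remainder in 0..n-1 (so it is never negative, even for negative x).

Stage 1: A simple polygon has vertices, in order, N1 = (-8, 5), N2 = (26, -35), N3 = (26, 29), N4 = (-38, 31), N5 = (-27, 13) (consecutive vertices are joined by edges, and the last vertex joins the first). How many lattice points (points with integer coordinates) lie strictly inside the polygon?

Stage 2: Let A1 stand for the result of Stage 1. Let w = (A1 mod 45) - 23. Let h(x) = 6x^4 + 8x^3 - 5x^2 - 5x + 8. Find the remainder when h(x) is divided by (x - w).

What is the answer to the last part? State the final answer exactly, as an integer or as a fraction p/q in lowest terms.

894108

Stage 1: cross terms: (-8*-35 - 26*5)=150, (26*29 - 26*-35)=1664, (26*31 - -38*29)=1908, (-38*13 - -27*31)=343, (-27*5 - -8*13)=-31; twice the area = |4034| = 4034; area = 2017; boundary points = 2 + 64 + 2 + 1 + 1 = 70; strictly interior points = area - boundary/2 + 1 = 1983; answer 1983
Stage 2: A1 = 1983; w = -20; remainder = value at the root: 6*(-20)^4 + 8*(-20)^3 - 5*(-20)^2 - 5*(-20)^1 + 8 = (960000) + (-64000) + (-2000) + (100) + (8) = 894108; answer 894108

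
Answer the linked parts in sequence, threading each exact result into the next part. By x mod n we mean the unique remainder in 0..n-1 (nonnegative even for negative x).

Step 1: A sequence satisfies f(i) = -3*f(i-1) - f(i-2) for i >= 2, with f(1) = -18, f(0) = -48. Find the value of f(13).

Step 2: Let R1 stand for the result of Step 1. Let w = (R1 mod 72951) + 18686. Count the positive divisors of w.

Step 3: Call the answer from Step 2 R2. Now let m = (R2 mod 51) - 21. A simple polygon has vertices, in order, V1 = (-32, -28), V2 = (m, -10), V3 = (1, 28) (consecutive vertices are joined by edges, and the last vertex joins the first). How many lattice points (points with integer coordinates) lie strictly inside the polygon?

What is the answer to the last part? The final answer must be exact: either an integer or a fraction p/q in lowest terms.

178

Step 1: f(2) = -3*(-18) - 1*(-48) = 102; iterating: f(2)=102, f(3)=-288, f(4)=762, f(5)=-1998, f(6)=5232, f(7)=-13698, f(8)=35862, f(9)=-93888, f(10)=245802, f(11)=-643518, f(12)=1684752, f(13)=-4410738; answer -4410738
Step 2: R1 = -4410738; w = 57959; 57959 = 11^2 * 479; number of divisors = (2+1) * (1+1) = 6; answer 6
Step 3: R2 = 6; m = -15; cross terms: (-32*-10 - -15*-28)=-100, (-15*28 - 1*-10)=-410, (1*-28 - -32*28)=868; twice the area = |358| = 358; area = 179; boundary points = 1 + 2 + 1 = 4; strictly interior points = area - boundary/2 + 1 = 178; answer 178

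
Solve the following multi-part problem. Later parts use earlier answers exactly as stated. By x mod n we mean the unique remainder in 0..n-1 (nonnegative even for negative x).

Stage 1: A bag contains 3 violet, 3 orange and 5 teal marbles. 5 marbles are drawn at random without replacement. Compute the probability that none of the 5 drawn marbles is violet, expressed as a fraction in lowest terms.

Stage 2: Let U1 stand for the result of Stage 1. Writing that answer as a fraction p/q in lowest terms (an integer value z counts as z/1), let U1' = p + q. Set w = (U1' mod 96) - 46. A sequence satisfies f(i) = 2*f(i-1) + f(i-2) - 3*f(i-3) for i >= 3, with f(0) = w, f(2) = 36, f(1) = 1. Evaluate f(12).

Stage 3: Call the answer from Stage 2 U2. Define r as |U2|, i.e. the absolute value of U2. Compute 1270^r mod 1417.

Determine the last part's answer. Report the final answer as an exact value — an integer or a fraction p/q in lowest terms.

Stage 1: total draws C(11,5) = 462; favorable C(8,5) = 56; P = 4/33; answer 4/33
Stage 2: U1 = 4/33; threaded value p + q = 37; w = -9; f(3) = 2*(36) + 1*(1) - 3*(-9) = 100; iterating: f(3)=100, f(4)=233, f(5)=458, f(6)=849, f(7)=1457, f(8)=2389, f(9)=3688, f(10)=5394, f(11)=7309, f(12)=8948; answer 8948
Stage 3: U2 = 8948; r = 8948; squarings mod 1417: 1270^1=1270, 1270^2=354, 1270^4=620, 1270^8=393, 1270^16=1413, 1270^32=16, 1270^64=256, 1270^128=354, 1270^256=620, 1270^512=393, 1270^1024=1413, 1270^2048=16, 1270^4096=256, 1270^8192=354; 1270^8948 = 1270^4 * 1270^16 * 1270^32 * 1270^64 * 1270^128 * 1270^512 * 1270^8192 = 354 (mod 1417); answer 354

354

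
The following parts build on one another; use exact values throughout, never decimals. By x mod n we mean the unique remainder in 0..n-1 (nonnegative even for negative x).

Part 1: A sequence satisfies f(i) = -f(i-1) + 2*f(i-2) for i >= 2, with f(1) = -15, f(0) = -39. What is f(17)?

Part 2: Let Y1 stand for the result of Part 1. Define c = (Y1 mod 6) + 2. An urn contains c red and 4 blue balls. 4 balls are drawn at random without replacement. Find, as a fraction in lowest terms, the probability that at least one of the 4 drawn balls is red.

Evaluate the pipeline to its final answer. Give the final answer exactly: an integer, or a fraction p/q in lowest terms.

Part 1: f(2) = -1*(-15) + 2*(-39) = -63; iterating: f(2)=-63, f(3)=33, f(4)=-159, f(5)=225, f(6)=-543, f(7)=993, f(8)=-2079, f(9)=4065, f(10)=-8223, f(11)=16353, f(12)=-32799, f(13)=65505, f(14)=-131103, f(15)=262113, f(16)=-524319, f(17)=1048545; answer 1048545
Part 2: Y1 = 1048545; c = 5; total draws C(9,4) = 126; complement C(4,4) = 1; favorable 126 - 1 = 125; P = 125/126; answer 125/126

125/126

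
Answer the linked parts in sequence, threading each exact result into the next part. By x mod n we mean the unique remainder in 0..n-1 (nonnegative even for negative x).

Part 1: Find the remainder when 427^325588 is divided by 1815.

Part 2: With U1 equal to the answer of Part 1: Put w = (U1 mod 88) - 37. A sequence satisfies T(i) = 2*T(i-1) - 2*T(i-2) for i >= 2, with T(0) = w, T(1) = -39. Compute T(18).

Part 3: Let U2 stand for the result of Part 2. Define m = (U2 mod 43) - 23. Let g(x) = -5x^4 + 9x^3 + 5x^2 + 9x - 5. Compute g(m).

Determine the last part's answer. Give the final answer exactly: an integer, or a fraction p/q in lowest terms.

13

Part 1: squarings mod 1815: 427^1=427, 427^2=829, 427^4=1171, 427^8=916, 427^16=526, 427^32=796, 427^64=181, 427^128=91, 427^256=1021, 427^512=631, 427^1024=676, 427^2048=1411, 427^4096=1681, 427^8192=1621, 427^16384=1336, 427^32768=751, 427^65536=1351, 427^131072=1126, 427^262144=1006; 427^325588 = 427^4 * 427^16 * 427^64 * 427^128 * 427^256 * 427^512 * 427^1024 * 427^4096 * 427^8192 * 427^16384 * 427^32768 * 427^262144 = 751 (mod 1815); answer 751
Part 2: U1 = 751; w = 10; T(2) = 2*(-39) - 2*(10) = -98; iterating: T(2)=-98, T(3)=-118, T(4)=-40, T(5)=156, T(6)=392, T(7)=472, T(8)=160, T(9)=-624, T(10)=-1568, T(11)=-1888, T(12)=-640, T(13)=2496, T(14)=6272, T(15)=7552, T(16)=2560, T(17)=-9984, T(18)=-25088; answer -25088
Part 3: U2 = -25088; m = 1; -5*(1)^4 + 9*(1)^3 + 5*(1)^2 + 9*(1)^1 - 5 = (-5) + (9) + (5) + (9) + (-5) = 13; answer 13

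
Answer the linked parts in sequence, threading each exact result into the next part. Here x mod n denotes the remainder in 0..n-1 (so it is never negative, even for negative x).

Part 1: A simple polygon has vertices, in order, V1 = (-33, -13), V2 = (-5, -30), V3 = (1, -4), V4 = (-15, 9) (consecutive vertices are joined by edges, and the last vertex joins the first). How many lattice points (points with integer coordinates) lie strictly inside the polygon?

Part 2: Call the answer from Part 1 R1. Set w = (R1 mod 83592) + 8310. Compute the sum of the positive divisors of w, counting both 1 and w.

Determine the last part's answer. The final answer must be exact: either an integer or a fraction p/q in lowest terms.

20520

Part 1: cross terms: (-33*-30 - -5*-13)=925, (-5*-4 - 1*-30)=50, (1*9 - -15*-4)=-51, (-15*-13 - -33*9)=492; twice the area = |1416| = 1416; area = 708; boundary points = 1 + 2 + 1 + 2 = 6; strictly interior points = area - boundary/2 + 1 = 706; answer 706
Part 2: R1 = 706; w = 9016; 9016 = 2^3 * 7^2 * 23; sigma = (1 + 2 + 4 + 8) * (1 + 7 + 49) * (1 + 23) = 15 * 57 * 24 = 20520; answer 20520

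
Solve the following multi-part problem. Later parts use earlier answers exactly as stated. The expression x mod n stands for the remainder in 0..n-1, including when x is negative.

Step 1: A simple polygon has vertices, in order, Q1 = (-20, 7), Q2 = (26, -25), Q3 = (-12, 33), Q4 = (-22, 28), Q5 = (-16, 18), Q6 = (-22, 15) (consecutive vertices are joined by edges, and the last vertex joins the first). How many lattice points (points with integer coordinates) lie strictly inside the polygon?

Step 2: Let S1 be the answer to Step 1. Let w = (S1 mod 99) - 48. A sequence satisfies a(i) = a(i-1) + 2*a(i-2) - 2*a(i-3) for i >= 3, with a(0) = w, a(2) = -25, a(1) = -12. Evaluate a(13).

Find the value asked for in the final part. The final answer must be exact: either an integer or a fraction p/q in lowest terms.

2319

Step 1: cross terms: (-20*-25 - 26*7)=318, (26*33 - -12*-25)=558, (-12*28 - -22*33)=390, (-22*18 - -16*28)=52, (-16*15 - -22*18)=156, (-22*7 - -20*15)=146; twice the area = |1620| = 1620; area = 810; boundary points = 2 + 2 + 5 + 2 + 3 + 2 = 16; strictly interior points = area - boundary/2 + 1 = 803; answer 803
Step 2: S1 = 803; w = -37; a(3) = 1*(-25) + 2*(-12) - 2*(-37) = 25; iterating: a(3)=25, a(4)=-1, a(5)=99, a(6)=47, a(7)=247, a(8)=143, a(9)=543, a(10)=335, a(11)=1135, a(12)=719, a(13)=2319; answer 2319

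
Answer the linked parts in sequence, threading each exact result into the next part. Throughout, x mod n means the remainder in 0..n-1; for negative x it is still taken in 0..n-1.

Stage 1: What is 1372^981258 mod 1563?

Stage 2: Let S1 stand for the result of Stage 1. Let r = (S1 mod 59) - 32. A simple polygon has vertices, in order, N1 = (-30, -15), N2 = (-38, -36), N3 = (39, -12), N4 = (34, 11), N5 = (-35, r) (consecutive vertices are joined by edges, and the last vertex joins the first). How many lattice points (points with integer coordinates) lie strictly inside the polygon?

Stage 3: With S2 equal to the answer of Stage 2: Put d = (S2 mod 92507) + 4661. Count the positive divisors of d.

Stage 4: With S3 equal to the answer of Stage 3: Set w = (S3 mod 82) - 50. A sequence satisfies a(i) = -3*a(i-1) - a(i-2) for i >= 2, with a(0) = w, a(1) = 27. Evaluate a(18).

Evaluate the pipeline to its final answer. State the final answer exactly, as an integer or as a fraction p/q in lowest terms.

Stage 1: squarings mod 1563: 1372^1=1372, 1372^2=532, 1372^4=121, 1372^8=574, 1372^16=1246, 1372^32=457, 1372^64=970, 1372^128=1537, 1372^256=676, 1372^512=580, 1372^1024=355, 1372^2048=985, 1372^4096=1165, 1372^8192=541, 1372^16384=400, 1372^32768=574, 1372^65536=1246, 1372^131072=457, 1372^262144=970, 1372^524288=1537; 1372^981258 = 1372^2 * 1372^8 * 1372^256 * 1372^2048 * 1372^4096 * 1372^8192 * 1372^16384 * 1372^32768 * 1372^131072 * 1372^262144 * 1372^524288 = 160 (mod 1563); answer 160
Stage 2: S1 = 160; r = 10; cross terms: (-30*-36 - -38*-15)=510, (-38*-12 - 39*-36)=1860, (39*11 - 34*-12)=837, (34*10 - -35*11)=725, (-35*-15 - -30*10)=825; twice the area = |4757| = 4757; area = 4757/2; boundary points = 1 + 1 + 1 + 1 + 5 = 9; strictly interior points = area - boundary/2 + 1 = 2375; answer 2375
Stage 3: S2 = 2375; d = 7036; 7036 = 2^2 * 1759; number of divisors = (2+1) * (1+1) = 6; answer 6
Stage 4: S3 = 6; w = -44; a(2) = -3*(27) - 1*(-44) = -37; iterating: a(2)=-37, a(3)=84, a(4)=-215, a(5)=561, a(6)=-1468, a(7)=3843, a(8)=-10061, a(9)=26340, a(10)=-68959, a(11)=180537, a(12)=-472652, a(13)=1237419, a(14)=-3239605, a(15)=8481396, a(16)=-22204583, a(17)=58132353, a(18)=-152192476; answer -152192476

-152192476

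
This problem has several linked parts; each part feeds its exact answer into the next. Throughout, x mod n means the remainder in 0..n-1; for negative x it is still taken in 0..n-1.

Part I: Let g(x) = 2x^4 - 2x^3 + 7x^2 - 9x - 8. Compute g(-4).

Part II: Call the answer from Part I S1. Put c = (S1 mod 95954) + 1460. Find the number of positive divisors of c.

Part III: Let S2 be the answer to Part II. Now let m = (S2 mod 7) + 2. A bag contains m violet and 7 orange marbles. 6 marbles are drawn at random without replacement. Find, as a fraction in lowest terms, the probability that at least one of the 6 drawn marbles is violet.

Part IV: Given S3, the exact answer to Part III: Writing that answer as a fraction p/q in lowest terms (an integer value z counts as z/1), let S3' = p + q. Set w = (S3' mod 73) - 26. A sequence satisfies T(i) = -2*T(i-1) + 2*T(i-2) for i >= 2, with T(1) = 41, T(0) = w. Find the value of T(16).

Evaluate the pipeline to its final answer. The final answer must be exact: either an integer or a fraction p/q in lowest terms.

-120136448

Part I: 2*(-4)^4 - 2*(-4)^3 + 7*(-4)^2 - 9*(-4)^1 - 8 = (512) + (128) + (112) + (36) + (-8) = 780; answer 780
Part II: S1 = 780; c = 2240; 2240 = 2^6 * 5 * 7; number of divisors = (6+1) * (1+1) * (1+1) = 28; answer 28
Part III: S2 = 28; m = 2; total draws C(9,6) = 84; complement C(7,6) = 7; favorable 84 - 7 = 77; P = 11/12; answer 11/12
Part IV: S3 = 11/12; threaded value p + q = 23; w = -3; T(2) = -2*(41) + 2*(-3) = -88; iterating: T(2)=-88, T(3)=258, T(4)=-692, T(5)=1900, T(6)=-5184, T(7)=14168, T(8)=-38704, T(9)=105744, T(10)=-288896, T(11)=789280, T(12)=-2156352, T(13)=5891264, T(14)=-16095232, T(15)=43972992, T(16)=-120136448; answer -120136448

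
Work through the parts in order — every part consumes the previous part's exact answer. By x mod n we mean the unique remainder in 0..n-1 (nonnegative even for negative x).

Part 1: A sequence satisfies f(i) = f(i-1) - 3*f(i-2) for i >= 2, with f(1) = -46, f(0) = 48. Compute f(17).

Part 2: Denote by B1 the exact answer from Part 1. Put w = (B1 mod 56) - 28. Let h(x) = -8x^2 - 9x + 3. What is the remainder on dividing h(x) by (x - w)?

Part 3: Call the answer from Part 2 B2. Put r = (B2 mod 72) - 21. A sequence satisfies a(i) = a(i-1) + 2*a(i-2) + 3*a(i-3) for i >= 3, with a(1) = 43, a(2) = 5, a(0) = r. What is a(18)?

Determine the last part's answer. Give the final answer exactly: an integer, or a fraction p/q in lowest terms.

Part 1: f(2) = 1*(-46) - 3*(48) = -190; iterating: f(2)=-190, f(3)=-52, f(4)=518, f(5)=674, f(6)=-880, f(7)=-2902, f(8)=-262, f(9)=8444, f(10)=9230, f(11)=-16102, f(12)=-43792, f(13)=4514, f(14)=135890, f(15)=122348, f(16)=-285322, f(17)=-652366; answer -652366
Part 2: B1 = -652366; w = 6; remainder = value at the root: -8*(6)^2 - 9*(6)^1 + 3 = (-288) + (-54) + (3) = -339; answer -339
Part 3: B2 = -339; r = 0; a(3) = 1*(5) + 2*(43) + 3*(0) = 91; iterating: a(3)=91, a(4)=230, a(5)=427, a(6)=1160, a(7)=2704, a(8)=6305, a(9)=15193, a(10)=35915, a(11)=85216, a(12)=202625, a(13)=480802, a(14)=1141700, a(15)=2711179, a(16)=6436985, a(17)=15284443, a(18)=36291950; answer 36291950

36291950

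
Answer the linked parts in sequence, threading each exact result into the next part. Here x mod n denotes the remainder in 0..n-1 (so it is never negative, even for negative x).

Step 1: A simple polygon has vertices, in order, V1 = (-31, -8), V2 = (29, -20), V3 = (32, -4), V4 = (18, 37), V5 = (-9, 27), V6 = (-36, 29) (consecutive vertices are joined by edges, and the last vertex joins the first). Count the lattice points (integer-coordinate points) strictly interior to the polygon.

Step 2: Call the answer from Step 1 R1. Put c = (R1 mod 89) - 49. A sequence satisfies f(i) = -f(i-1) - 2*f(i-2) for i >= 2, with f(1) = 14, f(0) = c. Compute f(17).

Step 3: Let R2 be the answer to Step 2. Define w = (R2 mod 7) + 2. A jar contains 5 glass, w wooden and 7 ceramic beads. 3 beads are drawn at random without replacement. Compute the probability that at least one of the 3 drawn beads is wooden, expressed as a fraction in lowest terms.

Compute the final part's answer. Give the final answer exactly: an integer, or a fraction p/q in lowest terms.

47/91

Step 1: cross terms: (-31*-20 - 29*-8)=852, (29*-4 - 32*-20)=524, (32*37 - 18*-4)=1256, (18*27 - -9*37)=819, (-9*29 - -36*27)=711, (-36*-8 - -31*29)=1187; twice the area = |5349| = 5349; area = 5349/2; boundary points = 12 + 1 + 1 + 1 + 1 + 1 = 17; strictly interior points = area - boundary/2 + 1 = 2667; answer 2667
Step 2: R1 = 2667; c = 37; f(2) = -1*(14) - 2*(37) = -88; iterating: f(2)=-88, f(3)=60, f(4)=116, f(5)=-236, f(6)=4, f(7)=468, f(8)=-476, f(9)=-460, f(10)=1412, f(11)=-492, f(12)=-2332, f(13)=3316, f(14)=1348, f(15)=-7980, f(16)=5284, f(17)=10676; answer 10676
Step 3: R2 = 10676; w = 3; total draws C(15,3) = 455; complement C(12,3) = 220; favorable 455 - 220 = 235; P = 47/91; answer 47/91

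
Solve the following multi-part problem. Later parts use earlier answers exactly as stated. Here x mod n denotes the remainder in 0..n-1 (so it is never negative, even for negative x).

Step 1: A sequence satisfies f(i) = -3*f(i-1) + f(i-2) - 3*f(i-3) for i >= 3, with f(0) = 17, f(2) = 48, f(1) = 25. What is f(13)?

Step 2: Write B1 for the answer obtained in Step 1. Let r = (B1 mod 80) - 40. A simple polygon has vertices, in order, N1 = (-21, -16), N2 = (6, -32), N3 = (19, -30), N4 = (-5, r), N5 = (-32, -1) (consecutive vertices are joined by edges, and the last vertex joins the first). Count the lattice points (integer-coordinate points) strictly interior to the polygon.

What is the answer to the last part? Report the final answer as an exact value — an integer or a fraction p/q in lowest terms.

Step 1: f(3) = -3*(48) + 1*(25) - 3*(17) = -170; iterating: f(3)=-170, f(4)=483, f(5)=-1763, f(6)=6282, f(7)=-22058, f(8)=77745, f(9)=-274139, f(10)=966336, f(11)=-3406382, f(12)=12007899, f(13)=-42329087; answer -42329087
Step 2: B1 = -42329087; r = -7; cross terms: (-21*-32 - 6*-16)=768, (6*-30 - 19*-32)=428, (19*-7 - -5*-30)=-283, (-5*-1 - -32*-7)=-219, (-32*-16 - -21*-1)=491; twice the area = |1185| = 1185; area = 1185/2; boundary points = 1 + 1 + 1 + 3 + 1 = 7; strictly interior points = area - boundary/2 + 1 = 590; answer 590

590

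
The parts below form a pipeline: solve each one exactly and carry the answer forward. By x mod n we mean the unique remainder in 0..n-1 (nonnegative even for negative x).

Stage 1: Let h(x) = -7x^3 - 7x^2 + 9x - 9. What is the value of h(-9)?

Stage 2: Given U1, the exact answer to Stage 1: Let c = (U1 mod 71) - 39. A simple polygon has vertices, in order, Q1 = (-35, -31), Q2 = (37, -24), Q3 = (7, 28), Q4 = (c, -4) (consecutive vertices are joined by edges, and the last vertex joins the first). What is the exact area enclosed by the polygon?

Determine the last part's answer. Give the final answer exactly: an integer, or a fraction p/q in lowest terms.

1364

Stage 1: -7*(-9)^3 - 7*(-9)^2 + 9*(-9)^1 - 9 = (5103) + (-567) + (-81) + (-9) = 4446; answer 4446
Stage 2: U1 = 4446; c = 5; cross terms: (-35*-24 - 37*-31)=1987, (37*28 - 7*-24)=1204, (7*-4 - 5*28)=-168, (5*-31 - -35*-4)=-295; twice the area = |2728| = 2728; area = 1364; answer 1364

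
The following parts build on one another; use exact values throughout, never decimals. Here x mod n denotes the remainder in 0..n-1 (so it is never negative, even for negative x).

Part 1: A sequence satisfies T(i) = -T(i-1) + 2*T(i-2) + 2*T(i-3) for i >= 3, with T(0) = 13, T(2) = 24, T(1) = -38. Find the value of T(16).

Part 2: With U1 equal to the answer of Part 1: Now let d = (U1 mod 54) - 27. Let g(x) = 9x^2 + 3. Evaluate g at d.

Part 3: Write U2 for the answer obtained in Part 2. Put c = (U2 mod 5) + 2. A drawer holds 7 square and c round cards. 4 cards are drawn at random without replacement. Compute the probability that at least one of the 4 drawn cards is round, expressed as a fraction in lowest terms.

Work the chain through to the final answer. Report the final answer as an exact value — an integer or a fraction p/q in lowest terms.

136/143

Part 1: T(3) = -1*(24) + 2*(-38) + 2*(13) = -74; iterating: T(3)=-74, T(4)=46, T(5)=-146, T(6)=90, T(7)=-290, T(8)=178, T(9)=-578, T(10)=354, T(11)=-1154, T(12)=706, T(13)=-2306, T(14)=1410, T(15)=-4610, T(16)=2818; answer 2818
Part 2: U1 = 2818; d = -17; 9*(-17)^2 + 3 = (2601) + (3) = 2604; answer 2604
Part 3: U2 = 2604; c = 6; total draws C(13,4) = 715; complement C(7,4) = 35; favorable 715 - 35 = 680; P = 136/143; answer 136/143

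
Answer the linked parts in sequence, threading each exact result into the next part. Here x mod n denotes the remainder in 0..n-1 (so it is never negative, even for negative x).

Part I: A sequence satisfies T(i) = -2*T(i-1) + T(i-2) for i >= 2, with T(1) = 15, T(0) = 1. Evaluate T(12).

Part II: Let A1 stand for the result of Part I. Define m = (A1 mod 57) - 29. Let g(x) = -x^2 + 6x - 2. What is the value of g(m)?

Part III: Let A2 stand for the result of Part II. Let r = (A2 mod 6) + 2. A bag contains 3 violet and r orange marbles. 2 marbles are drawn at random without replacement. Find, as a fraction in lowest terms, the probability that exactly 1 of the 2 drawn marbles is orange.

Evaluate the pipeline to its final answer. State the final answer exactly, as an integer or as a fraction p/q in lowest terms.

3/5

Part I: T(2) = -2*(15) + 1*(1) = -29; iterating: T(2)=-29, T(3)=73, T(4)=-175, T(5)=423, T(6)=-1021, T(7)=2465, T(8)=-5951, T(9)=14367, T(10)=-34685, T(11)=83737, T(12)=-202159; answer -202159
Part II: A1 = -202159; m = -9; -1*(-9)^2 + 6*(-9)^1 - 2 = (-81) + (-54) + (-2) = -137; answer -137
Part III: A2 = -137; r = 3; total draws C(6,2) = 15; favorable C(3,1)*C(3,1) = 9; P = 3/5; answer 3/5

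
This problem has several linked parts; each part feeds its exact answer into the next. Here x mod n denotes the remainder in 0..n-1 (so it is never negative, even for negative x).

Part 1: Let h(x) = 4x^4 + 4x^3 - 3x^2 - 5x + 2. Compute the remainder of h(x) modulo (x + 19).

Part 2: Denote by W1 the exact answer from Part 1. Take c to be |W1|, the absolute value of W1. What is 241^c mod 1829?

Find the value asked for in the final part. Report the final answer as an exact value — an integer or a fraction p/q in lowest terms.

245

Part 1: remainder = value at the root: 4*(-19)^4 + 4*(-19)^3 - 3*(-19)^2 - 5*(-19)^1 + 2 = (521284) + (-27436) + (-1083) + (95) + (2) = 492862; answer 492862
Part 2: W1 = 492862; c = 492862; squarings mod 1829: 241^1=241, 241^2=1382, 241^4=448, 241^8=1343, 241^16=255, 241^32=1010, 241^64=1347, 241^128=41, 241^256=1681, 241^512=1785, 241^1024=107, 241^2048=475, 241^4096=658, 241^8192=1320, 241^16384=1192, 241^32768=1560, 241^65536=1030, 241^131072=80, 241^262144=913; 241^492862 = 241^2 * 241^4 * 241^8 * 241^16 * 241^32 * 241^256 * 241^1024 * 241^32768 * 241^65536 * 241^131072 * 241^262144 = 245 (mod 1829); answer 245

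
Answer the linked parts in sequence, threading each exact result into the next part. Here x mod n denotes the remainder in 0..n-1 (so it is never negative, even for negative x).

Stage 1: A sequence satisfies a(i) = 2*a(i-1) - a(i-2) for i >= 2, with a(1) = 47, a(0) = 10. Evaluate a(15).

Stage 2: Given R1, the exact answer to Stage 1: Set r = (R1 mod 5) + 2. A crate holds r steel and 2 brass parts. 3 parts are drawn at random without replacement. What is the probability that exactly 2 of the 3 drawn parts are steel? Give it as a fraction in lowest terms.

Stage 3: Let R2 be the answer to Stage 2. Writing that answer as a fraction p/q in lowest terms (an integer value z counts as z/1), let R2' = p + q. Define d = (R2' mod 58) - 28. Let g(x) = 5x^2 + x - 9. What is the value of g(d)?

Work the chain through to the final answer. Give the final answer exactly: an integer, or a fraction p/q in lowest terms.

Stage 1: a(2) = 2*(47) - 1*(10) = 84; iterating: a(2)=84, a(3)=121, a(4)=158, a(5)=195, a(6)=232, a(7)=269, a(8)=306, a(9)=343, a(10)=380, a(11)=417, a(12)=454, a(13)=491, a(14)=528, a(15)=565; answer 565
Stage 2: R1 = 565; r = 2; total draws C(4,3) = 4; favorable C(2,2)*C(2,1) = 2; P = 1/2; answer 1/2
Stage 3: R2 = 1/2; threaded value p + q = 3; d = -25; 5*(-25)^2 + 1*(-25)^1 - 9 = (3125) + (-25) + (-9) = 3091; answer 3091

3091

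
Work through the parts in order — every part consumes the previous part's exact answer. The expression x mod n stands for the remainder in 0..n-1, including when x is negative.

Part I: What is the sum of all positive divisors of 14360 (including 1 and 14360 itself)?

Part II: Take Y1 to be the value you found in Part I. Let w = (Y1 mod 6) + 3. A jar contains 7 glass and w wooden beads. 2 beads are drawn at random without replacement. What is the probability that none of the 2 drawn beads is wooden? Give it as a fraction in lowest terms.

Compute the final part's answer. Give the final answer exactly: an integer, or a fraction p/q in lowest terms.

Part I: 14360 = 2^3 * 5 * 359; sigma = (1 + 2 + 4 + 8) * (1 + 5) * (1 + 359) = 15 * 6 * 360 = 32400; answer 32400
Part II: Y1 = 32400; w = 3; total draws C(10,2) = 45; favorable C(7,2) = 21; P = 7/15; answer 7/15

7/15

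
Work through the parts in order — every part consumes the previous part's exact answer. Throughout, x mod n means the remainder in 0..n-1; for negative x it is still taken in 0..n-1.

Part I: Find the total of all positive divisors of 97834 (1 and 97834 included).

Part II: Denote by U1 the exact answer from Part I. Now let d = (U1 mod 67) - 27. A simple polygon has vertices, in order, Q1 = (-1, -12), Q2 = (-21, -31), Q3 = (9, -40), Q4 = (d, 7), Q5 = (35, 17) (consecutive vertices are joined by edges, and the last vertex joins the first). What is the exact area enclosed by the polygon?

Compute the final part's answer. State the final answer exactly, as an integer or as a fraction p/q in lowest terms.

Part I: 97834 = 2 * 11 * 4447; sigma = (1 + 2) * (1 + 11) * (1 + 4447) = 3 * 12 * 4448 = 160128; answer 160128
Part II: U1 = 160128; d = 38; cross terms: (-1*-31 - -21*-12)=-221, (-21*-40 - 9*-31)=1119, (9*7 - 38*-40)=1583, (38*17 - 35*7)=401, (35*-12 - -1*17)=-403; twice the area = |2479| = 2479; area = 2479/2; answer 2479/2

2479/2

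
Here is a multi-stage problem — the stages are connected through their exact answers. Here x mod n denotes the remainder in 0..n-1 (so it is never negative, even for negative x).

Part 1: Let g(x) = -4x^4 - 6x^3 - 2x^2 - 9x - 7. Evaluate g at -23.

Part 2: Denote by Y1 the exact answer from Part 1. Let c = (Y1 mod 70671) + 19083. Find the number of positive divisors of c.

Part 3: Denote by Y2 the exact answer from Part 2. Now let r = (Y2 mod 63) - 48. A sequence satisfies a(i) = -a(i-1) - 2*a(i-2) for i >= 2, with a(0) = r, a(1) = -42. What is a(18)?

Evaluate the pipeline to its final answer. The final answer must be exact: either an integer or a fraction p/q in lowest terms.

20914

Part 1: -4*(-23)^4 - 6*(-23)^3 - 2*(-23)^2 - 9*(-23)^1 - 7 = (-1119364) + (73002) + (-1058) + (207) + (-7) = -1047220; answer -1047220
Part 2: Y1 = -1047220; c = 31928; 31928 = 2^3 * 13 * 307; number of divisors = (3+1) * (1+1) * (1+1) = 16; answer 16
Part 3: Y2 = 16; r = -32; a(2) = -1*(-42) - 2*(-32) = 106; iterating: a(2)=106, a(3)=-22, a(4)=-190, a(5)=234, a(6)=146, a(7)=-614, a(8)=322, a(9)=906, a(10)=-1550, a(11)=-262, a(12)=3362, a(13)=-2838, a(14)=-3886, a(15)=9562, a(16)=-1790, a(17)=-17334, a(18)=20914; answer 20914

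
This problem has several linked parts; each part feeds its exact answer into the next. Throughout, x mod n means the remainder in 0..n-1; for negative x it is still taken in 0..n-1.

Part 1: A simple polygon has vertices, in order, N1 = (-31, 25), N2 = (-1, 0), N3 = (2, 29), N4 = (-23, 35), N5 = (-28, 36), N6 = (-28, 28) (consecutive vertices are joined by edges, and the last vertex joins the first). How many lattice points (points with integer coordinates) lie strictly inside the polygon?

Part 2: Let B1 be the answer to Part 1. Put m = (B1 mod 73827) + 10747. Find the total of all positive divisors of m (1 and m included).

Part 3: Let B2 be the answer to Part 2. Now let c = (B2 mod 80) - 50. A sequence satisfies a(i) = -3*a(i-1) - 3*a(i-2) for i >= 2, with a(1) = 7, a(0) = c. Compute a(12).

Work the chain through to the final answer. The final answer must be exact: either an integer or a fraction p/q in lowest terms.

-24786

Part 1: cross terms: (-31*0 - -1*25)=25, (-1*29 - 2*0)=-29, (2*35 - -23*29)=737, (-23*36 - -28*35)=152, (-28*28 - -28*36)=224, (-28*25 - -31*28)=168; twice the area = |1277| = 1277; area = 1277/2; boundary points = 5 + 1 + 1 + 1 + 8 + 3 = 19; strictly interior points = area - boundary/2 + 1 = 630; answer 630
Part 2: B1 = 630; m = 11377; 11377 = 31 * 367; sigma = (1 + 31) * (1 + 367) = 32 * 368 = 11776; answer 11776
Part 3: B2 = 11776; c = -34; a(2) = -3*(7) - 3*(-34) = 81; iterating: a(2)=81, a(3)=-264, a(4)=549, a(5)=-855, a(6)=918, a(7)=-189, a(8)=-2187, a(9)=7128, a(10)=-14823, a(11)=23085, a(12)=-24786; answer -24786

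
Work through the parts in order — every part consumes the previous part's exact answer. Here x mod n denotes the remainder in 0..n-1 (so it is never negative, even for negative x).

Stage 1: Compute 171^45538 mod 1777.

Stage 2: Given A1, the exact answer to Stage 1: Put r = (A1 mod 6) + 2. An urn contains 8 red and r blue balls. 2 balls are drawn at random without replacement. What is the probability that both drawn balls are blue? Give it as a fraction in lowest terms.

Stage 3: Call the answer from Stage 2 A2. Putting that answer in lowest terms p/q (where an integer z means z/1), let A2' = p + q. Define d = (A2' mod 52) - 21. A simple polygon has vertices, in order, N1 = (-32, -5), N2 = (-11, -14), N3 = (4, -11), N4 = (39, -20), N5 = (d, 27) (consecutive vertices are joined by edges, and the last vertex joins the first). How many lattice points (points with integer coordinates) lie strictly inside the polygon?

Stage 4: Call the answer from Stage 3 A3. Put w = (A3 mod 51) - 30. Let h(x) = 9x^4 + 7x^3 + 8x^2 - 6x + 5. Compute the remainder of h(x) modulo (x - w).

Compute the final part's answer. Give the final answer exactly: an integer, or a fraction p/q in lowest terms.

Stage 1: squarings mod 1777: 171^1=171, 171^2=809, 171^4=545, 171^8=266, 171^16=1453, 171^32=133, 171^64=1696, 171^128=1230, 171^256=673, 171^512=1571, 171^1024=1565, 171^2048=519, 171^4096=1034, 171^8192=1179, 171^16384=427, 171^32768=1075; 171^45538 = 171^2 * 171^32 * 171^64 * 171^128 * 171^256 * 171^4096 * 171^8192 * 171^32768 = 779 (mod 1777); answer 779
Stage 2: A1 = 779; r = 7; total draws C(15,2) = 105; favorable C(7,2) = 21; P = 1/5; answer 1/5
Stage 3: A2 = 1/5; threaded value p + q = 6; d = -15; cross terms: (-32*-14 - -11*-5)=393, (-11*-11 - 4*-14)=177, (4*-20 - 39*-11)=349, (39*27 - -15*-20)=753, (-15*-5 - -32*27)=939; twice the area = |2611| = 2611; area = 2611/2; boundary points = 3 + 3 + 1 + 1 + 1 = 9; strictly interior points = area - boundary/2 + 1 = 1302; answer 1302
Stage 4: A3 = 1302; w = -3; remainder = value at the root: 9*(-3)^4 + 7*(-3)^3 + 8*(-3)^2 - 6*(-3)^1 + 5 = (729) + (-189) + (72) + (18) + (5) = 635; answer 635

635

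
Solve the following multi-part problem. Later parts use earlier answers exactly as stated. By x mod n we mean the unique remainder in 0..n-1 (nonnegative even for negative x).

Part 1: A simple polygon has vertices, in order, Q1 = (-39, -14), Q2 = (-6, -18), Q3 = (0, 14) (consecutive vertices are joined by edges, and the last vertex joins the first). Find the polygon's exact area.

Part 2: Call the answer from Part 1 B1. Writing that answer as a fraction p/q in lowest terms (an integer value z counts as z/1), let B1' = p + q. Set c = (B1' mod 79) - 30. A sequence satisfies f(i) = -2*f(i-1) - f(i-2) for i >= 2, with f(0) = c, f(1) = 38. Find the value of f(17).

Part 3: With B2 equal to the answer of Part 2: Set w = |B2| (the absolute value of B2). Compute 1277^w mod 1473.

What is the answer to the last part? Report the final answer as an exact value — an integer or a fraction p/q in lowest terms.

Part 1: cross terms: (-39*-18 - -6*-14)=618, (-6*14 - 0*-18)=-84, (0*-14 - -39*14)=546; twice the area = |1080| = 1080; area = 540; answer 540
Part 2: B1 = 540; threaded value p + q = 541; c = 37; f(2) = -2*(38) - 1*(37) = -113; iterating: f(2)=-113, f(3)=188, f(4)=-263, f(5)=338, f(6)=-413, f(7)=488, f(8)=-563, f(9)=638, f(10)=-713, f(11)=788, f(12)=-863, f(13)=938, f(14)=-1013, f(15)=1088, f(16)=-1163, f(17)=1238; answer 1238
Part 3: B2 = 1238; w = 1238; squarings mod 1473: 1277^1=1277, 1277^2=118, 1277^4=667, 1277^8=43, 1277^16=376, 1277^32=1441, 1277^64=1024, 1277^128=1273, 1277^256=229, 1277^512=886, 1277^1024=1360; 1277^1238 = 1277^2 * 1277^4 * 1277^16 * 1277^64 * 1277^128 * 1277^1024 = 508 (mod 1473); answer 508

508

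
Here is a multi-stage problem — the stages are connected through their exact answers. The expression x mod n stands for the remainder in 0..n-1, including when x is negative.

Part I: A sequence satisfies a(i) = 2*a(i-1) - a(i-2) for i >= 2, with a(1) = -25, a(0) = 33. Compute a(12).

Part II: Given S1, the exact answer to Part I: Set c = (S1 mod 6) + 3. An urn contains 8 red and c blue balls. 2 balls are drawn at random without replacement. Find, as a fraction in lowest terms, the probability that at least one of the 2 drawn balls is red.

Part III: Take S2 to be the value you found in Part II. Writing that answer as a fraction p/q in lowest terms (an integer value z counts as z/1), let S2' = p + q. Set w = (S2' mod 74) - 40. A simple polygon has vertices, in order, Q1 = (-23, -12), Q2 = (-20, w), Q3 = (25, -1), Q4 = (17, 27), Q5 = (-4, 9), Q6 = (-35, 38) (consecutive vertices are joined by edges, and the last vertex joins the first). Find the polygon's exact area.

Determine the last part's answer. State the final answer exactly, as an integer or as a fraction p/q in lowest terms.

1599

Part I: a(2) = 2*(-25) - 1*(33) = -83; iterating: a(2)=-83, a(3)=-141, a(4)=-199, a(5)=-257, a(6)=-315, a(7)=-373, a(8)=-431, a(9)=-489, a(10)=-547, a(11)=-605, a(12)=-663; answer -663
Part II: S1 = -663; c = 6; total draws C(14,2) = 91; complement C(6,2) = 15; favorable 91 - 15 = 76; P = 76/91; answer 76/91
Part III: S2 = 76/91; threaded value p + q = 167; w = -21; cross terms: (-23*-21 - -20*-12)=243, (-20*-1 - 25*-21)=545, (25*27 - 17*-1)=692, (17*9 - -4*27)=261, (-4*38 - -35*9)=163, (-35*-12 - -23*38)=1294; twice the area = |3198| = 3198; area = 1599; answer 1599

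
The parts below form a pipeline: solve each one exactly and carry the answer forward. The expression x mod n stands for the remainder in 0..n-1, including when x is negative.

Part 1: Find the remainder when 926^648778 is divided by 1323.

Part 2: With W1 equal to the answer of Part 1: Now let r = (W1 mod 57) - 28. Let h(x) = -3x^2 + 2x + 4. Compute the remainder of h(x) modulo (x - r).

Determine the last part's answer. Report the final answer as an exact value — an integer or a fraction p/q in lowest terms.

Part 1: squarings mod 1323: 926^1=926, 926^2=172, 926^4=478, 926^8=928, 926^16=1234, 926^32=1306, 926^64=289, 926^128=172, 926^256=478, 926^512=928, 926^1024=1234, 926^2048=1306, 926^4096=289, 926^8192=172, 926^16384=478, 926^32768=928, 926^65536=1234, 926^131072=1306, 926^262144=289, 926^524288=172; 926^648778 = 926^2 * 926^8 * 926^64 * 926^512 * 926^1024 * 926^8192 * 926^16384 * 926^32768 * 926^65536 * 926^524288 = 478 (mod 1323); answer 478
Part 2: W1 = 478; r = -6; remainder = value at the root: -3*(-6)^2 + 2*(-6)^1 + 4 = (-108) + (-12) + (4) = -116; answer -116

-116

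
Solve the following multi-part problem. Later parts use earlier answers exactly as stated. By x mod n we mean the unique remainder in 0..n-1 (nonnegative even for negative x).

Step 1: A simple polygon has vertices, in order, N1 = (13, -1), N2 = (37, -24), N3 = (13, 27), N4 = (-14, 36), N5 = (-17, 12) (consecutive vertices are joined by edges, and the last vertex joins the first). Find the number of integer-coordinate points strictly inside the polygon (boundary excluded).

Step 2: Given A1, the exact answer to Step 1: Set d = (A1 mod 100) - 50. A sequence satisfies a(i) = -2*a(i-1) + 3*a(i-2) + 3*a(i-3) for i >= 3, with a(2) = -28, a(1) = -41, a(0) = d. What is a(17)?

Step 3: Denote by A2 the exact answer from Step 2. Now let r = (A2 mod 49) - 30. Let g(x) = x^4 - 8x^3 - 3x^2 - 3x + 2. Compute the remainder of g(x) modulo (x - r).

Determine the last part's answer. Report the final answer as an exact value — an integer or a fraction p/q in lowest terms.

57296

Step 1: cross terms: (13*-24 - 37*-1)=-275, (37*27 - 13*-24)=1311, (13*36 - -14*27)=846, (-14*12 - -17*36)=444, (-17*-1 - 13*12)=-139; twice the area = |2187| = 2187; area = 2187/2; boundary points = 1 + 3 + 9 + 3 + 1 = 17; strictly interior points = area - boundary/2 + 1 = 1086; answer 1086
Step 2: A1 = 1086; d = 36; a(3) = -2*(-28) + 3*(-41) + 3*(36) = 41; iterating: a(3)=41, a(4)=-289, a(5)=617, a(6)=-1978, a(7)=4940, a(8)=-13963, a(9)=36812, a(10)=-100693, a(11)=269933, a(12)=-731509, a(13)=1970738, a(14)=-5326204, a(15)=14370095, a(16)=-38806588, a(17)=104744849; answer 104744849
Step 3: A2 = 104744849; r = 18; remainder = value at the root: 1*(18)^4 - 8*(18)^3 - 3*(18)^2 - 3*(18)^1 + 2 = (104976) + (-46656) + (-972) + (-54) + (2) = 57296; answer 57296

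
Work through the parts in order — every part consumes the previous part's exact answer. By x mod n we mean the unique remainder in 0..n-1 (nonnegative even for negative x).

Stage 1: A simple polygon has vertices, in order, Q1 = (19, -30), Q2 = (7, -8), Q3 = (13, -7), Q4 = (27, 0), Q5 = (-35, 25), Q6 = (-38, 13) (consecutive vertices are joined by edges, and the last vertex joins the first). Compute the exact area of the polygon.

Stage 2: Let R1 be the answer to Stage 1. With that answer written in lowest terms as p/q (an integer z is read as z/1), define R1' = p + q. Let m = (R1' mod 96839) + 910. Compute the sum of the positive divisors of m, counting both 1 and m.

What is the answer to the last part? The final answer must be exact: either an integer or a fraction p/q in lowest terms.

Stage 1: cross terms: (19*-8 - 7*-30)=58, (7*-7 - 13*-8)=55, (13*0 - 27*-7)=189, (27*25 - -35*0)=675, (-35*13 - -38*25)=495, (-38*-30 - 19*13)=893; twice the area = |2365| = 2365; area = 2365/2; answer 2365/2
Stage 2: R1 = 2365/2; threaded value p + q = 2367; m = 3277; 3277 = 29 * 113; sigma = (1 + 29) * (1 + 113) = 30 * 114 = 3420; answer 3420

3420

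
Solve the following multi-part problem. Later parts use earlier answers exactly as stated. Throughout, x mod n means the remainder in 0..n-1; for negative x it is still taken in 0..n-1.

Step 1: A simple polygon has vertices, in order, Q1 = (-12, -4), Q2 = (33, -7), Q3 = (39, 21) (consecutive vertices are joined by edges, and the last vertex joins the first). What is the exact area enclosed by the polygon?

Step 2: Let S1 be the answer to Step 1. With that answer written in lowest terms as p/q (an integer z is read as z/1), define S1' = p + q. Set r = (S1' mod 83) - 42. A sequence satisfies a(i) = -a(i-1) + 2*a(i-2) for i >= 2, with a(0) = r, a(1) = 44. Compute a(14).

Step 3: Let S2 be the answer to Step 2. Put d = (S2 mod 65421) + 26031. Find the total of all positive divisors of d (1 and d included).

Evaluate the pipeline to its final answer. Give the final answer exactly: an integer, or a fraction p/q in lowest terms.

145080

Step 1: cross terms: (-12*-7 - 33*-4)=216, (33*21 - 39*-7)=966, (39*-4 - -12*21)=96; twice the area = |1278| = 1278; area = 639; answer 639
Step 2: S1 = 639; threaded value p + q = 640; r = 17; a(2) = -1*(44) + 2*(17) = -10; iterating: a(2)=-10, a(3)=98, a(4)=-118, a(5)=314, a(6)=-550, a(7)=1178, a(8)=-2278, a(9)=4634, a(10)=-9190, a(11)=18458, a(12)=-36838, a(13)=73754, a(14)=-147430; answer -147430
Step 3: S2 = -147430; d = 74864; 74864 = 2^4 * 4679; sigma = (1 + 2 + 4 + 8 + 16) * (1 + 4679) = 31 * 4680 = 145080; answer 145080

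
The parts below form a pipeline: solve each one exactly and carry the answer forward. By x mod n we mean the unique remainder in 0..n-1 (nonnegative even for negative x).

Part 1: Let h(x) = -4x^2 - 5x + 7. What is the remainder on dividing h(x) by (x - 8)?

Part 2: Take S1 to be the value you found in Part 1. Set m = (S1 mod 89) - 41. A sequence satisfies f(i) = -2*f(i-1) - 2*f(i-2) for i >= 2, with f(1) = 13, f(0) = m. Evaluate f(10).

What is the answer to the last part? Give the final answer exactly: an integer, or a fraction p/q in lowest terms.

Part 1: remainder = value at the root: -4*(8)^2 - 5*(8)^1 + 7 = (-256) + (-40) + (7) = -289; answer -289
Part 2: S1 = -289; m = 26; f(2) = -2*(13) - 2*(26) = -78; iterating: f(2)=-78, f(3)=130, f(4)=-104, f(5)=-52, f(6)=312, f(7)=-520, f(8)=416, f(9)=208, f(10)=-1248; answer -1248

-1248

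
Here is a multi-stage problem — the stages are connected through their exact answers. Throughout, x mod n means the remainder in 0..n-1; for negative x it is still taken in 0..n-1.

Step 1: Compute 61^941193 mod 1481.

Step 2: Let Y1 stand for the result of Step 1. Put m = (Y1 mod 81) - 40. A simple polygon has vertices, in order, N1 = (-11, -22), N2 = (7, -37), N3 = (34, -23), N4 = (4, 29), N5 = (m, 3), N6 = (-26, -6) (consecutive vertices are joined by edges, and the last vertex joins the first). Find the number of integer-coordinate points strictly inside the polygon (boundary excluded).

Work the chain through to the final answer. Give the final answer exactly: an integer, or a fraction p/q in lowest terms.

Step 1: squarings mod 1481: 61^1=61, 61^2=759, 61^4=1453, 61^8=784, 61^16=41, 61^32=200, 61^64=13, 61^128=169, 61^256=422, 61^512=364, 61^1024=687, 61^2048=1011, 61^4096=231, 61^8192=45, 61^16384=544, 61^32768=1217, 61^65536=89, 61^131072=516, 61^262144=1157, 61^524288=1306; 61^941193 = 61^1 * 61^8 * 61^128 * 61^1024 * 61^2048 * 61^4096 * 61^16384 * 61^131072 * 61^262144 * 61^524288 = 187 (mod 1481); answer 187
Step 2: Y1 = 187; m = -15; cross terms: (-11*-37 - 7*-22)=561, (7*-23 - 34*-37)=1097, (34*29 - 4*-23)=1078, (4*3 - -15*29)=447, (-15*-6 - -26*3)=168, (-26*-22 - -11*-6)=506; twice the area = |3857| = 3857; area = 3857/2; boundary points = 3 + 1 + 2 + 1 + 1 + 1 = 9; strictly interior points = area - boundary/2 + 1 = 1925; answer 1925

1925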